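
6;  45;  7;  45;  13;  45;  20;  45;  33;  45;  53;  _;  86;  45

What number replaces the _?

45

Odd-indexed and even-indexed terms follow separate rules.
Stream A: 6, 7, 13, 20, 33, 53, 86. Each term equals the sum of the previous two.
Stream B: 45, 45, 45, 45, 45, ?, 45. The constant sequence 45.
So the missing entry in stream B is 45.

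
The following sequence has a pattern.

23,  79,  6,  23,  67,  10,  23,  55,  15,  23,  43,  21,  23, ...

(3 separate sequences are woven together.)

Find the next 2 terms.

31, 28

Read the sequence 3 terms at a time; column i is its own pattern.
Track A: 23, 23, 23, 23, 23 (the constant sequence 23).
Track B: 79, 67, 55, 43 (arithmetic with common difference −12).
Track C: 6, 10, 15, 21 (the triangular numbers T_3, T_4, …).
Term 14 comes from track B (its 5th entry): 31.
Position 15 falls in track C as its term 5, giving 28.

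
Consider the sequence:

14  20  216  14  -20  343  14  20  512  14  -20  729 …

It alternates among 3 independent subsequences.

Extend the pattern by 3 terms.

14, 20, 1000

The terms cycle through 3 interleaved subsequences.
Stream A: 14, 14, 14, 14. The constant sequence 14.
Stream B: 20, -20, 20, -20. The oscillation 20·(−1)^(n+1).
Stream C: 216, 343, 512, 729. The cubes 6³, 7³, 8³, ….
The 13th slot belongs to stream A; its 5th term is 14.
The 14th slot belongs to stream B; its 5th term is 20.
Position 15 falls in stream C as its term 5, giving 1000.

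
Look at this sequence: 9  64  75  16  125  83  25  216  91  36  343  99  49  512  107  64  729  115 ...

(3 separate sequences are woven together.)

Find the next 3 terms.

81, 1000, 123

Split by position mod 3 into 3 tracks.
Subsequence A is 9, 16, 25, 36, 49, 64, which is the squares 3², 4², 5², ….
Subsequence B is 64, 125, 216, 343, 512, 729, which is perfect cubes starting at 4³.
Subsequence C is 75, 83, 91, 99, 107, 115, which is arithmetic with common difference +8.
Position 19 falls in subsequence A as its term 7, giving 81.
Position 20 falls in subsequence B as its term 7, giving 1000.
Position 21 falls in subsequence C as its term 7, giving 123.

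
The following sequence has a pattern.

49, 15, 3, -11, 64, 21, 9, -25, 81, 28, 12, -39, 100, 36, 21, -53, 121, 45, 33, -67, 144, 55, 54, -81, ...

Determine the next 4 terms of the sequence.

Read the sequence 4 terms at a time; column i is its own pattern.
Subsequence A: 49, 64, 81, 100, 121, 144. Consecutive squares n² from n = 7.
Subsequence B: 15, 21, 28, 36, 45, 55. Triangular numbers starting at T_5.
Subsequence C: 3, 9, 12, 21, 33, 54. Each term equals the sum of the previous two.
Subsequence D: -11, -25, -39, -53, -67, -81. Arithmetic with common difference −14.
Position 25 → subsequence A, term 7 = 169.
Position 26 → subsequence B, term 7 = 66.
The 27th slot belongs to subsequence C; its 7th term is 87.
Term 28 comes from subsequence D (its 7th entry): -95.

169, 66, 87, -95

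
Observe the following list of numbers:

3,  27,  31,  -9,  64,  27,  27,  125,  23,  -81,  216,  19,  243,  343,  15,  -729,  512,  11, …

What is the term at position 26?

1331

Split by position mod 3 into 3 tracks.
Track A: 3, -9, 27, -81, 243, -729. A geometric progression (common ratio -3).
Track B: 27, 64, 125, 216, 343, 512. Perfect cubes starting at 3³.
Track C: 31, 27, 23, 19, 15, 11. Arithmetic with common difference −4.
Position 26 falls in track B as its term 9, giving 1331.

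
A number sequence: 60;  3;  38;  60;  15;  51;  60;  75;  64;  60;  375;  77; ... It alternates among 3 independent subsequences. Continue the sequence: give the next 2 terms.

60, 1875

The terms cycle through 3 interleaved subsequences.
Track A is 60, 60, 60, 60, which is always 60.
Track B is 3, 15, 75, 375, which is a geometric progression (common ratio 5).
Track C is 38, 51, 64, 77, which is adding 13 each time.
Position 13 falls in track A as its term 5, giving 60.
Term 14 comes from track B (its 5th entry): 1875.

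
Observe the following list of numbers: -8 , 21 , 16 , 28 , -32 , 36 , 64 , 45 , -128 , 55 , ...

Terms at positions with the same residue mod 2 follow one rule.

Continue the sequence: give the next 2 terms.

Split by position mod 2 into 2 tracks.
Track A: -8, 16, -32, 64, -128 — geometric, ×-2 each step.
Track B: 21, 28, 36, 45, 55 — triangular numbers n(n+1)/2 for n = 6, 7, ….
Term 11 comes from track A (its 6th entry): 256.
The 12th slot belongs to track B; its 6th term is 66.

256, 66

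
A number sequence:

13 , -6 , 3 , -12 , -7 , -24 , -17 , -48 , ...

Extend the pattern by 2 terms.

-27, -96

Positions 1, 3, 5, … form one subsequence and positions 2, 4, 6, … form another.
Track A: 13, 3, -7, -17 (arithmetic, step −10).
Track B: -6, -12, -24, -48 (geometric, ×2 each step).
Position 9 falls in track A as its term 5, giving -27.
Position 10 → track B, term 5 = -96.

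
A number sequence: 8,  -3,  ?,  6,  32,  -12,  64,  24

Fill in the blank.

Split by position mod 2 into 2 tracks.
Track A: 8, ?, 32, 64 — successive powers of 2.
Track B: -3, 6, -12, 24 — a geometric progression (common ratio -2).
Track A's pattern makes the blank 16.

16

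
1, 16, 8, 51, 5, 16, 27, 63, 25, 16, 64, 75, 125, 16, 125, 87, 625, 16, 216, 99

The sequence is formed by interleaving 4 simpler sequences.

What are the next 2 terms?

3125, 16

Taking every 4th term gives 4 separate tracks.
Track A: 1, 5, 25, 125, 625 (powers 5^0, 5^1, 5^2, …).
Track B: 16, 16, 16, 16, 16 (the constant sequence 16).
Track C: 8, 27, 64, 125, 216 (consecutive cubes n³ from n = 2).
Track D: 51, 63, 75, 87, 99 (arithmetic, step +12).
Position 21 → track A, term 6 = 3125.
The 22nd slot belongs to track B; its 6th term is 16.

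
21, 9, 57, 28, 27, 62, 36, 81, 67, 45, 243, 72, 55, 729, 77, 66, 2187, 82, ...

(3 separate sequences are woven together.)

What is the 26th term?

59049

Taking every 3rd term gives 3 separate tracks.
Track A is 21, 28, 36, 45, 55, 66, which is triangular numbers n(n+1)/2 for n = 6, 7, ….
Track B is 9, 27, 81, 243, 729, 2187, which is powers of 3.
Track C is 57, 62, 67, 72, 77, 82, which is arithmetic, step +5.
Term 26 comes from track B (its 9th entry): 59049.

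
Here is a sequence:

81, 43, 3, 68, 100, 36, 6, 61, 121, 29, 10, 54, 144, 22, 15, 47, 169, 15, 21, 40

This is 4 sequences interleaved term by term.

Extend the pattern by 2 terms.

Taking every 4th term gives 4 separate tracks.
Stream A: 81, 100, 121, 144, 169 — the squares 9², 10², 11², ….
Stream B: 43, 36, 29, 22, 15 — arithmetic, step −7.
Stream C: 3, 6, 10, 15, 21 — triangular numbers starting at T_2.
Stream D: 68, 61, 54, 47, 40 — arithmetic with common difference −7.
Position 21 falls in stream A as its term 6, giving 196.
The 22nd slot belongs to stream B; its 6th term is 8.

196, 8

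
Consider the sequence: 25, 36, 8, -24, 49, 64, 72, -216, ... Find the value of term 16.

Positions follow the repeating pattern AABB; grouping by letter gives 2 tracks.
Track A = 25, 36, 49, 64: consecutive squares n² from n = 5.
Track B = 8, -24, 72, -216: a geometric progression (common ratio -3).
Position 16 falls in track B as its term 8, giving -17496.

-17496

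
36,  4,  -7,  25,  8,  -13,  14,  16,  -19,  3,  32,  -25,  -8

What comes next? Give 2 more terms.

64, -31

Taking every 3rd term gives 3 separate tracks.
Subsequence A: 36, 25, 14, 3, -8 — arithmetic, step −11.
Subsequence B: 4, 8, 16, 32 — powers of 2.
Subsequence C: -7, -13, -19, -25 — arithmetic, step −6.
The 14th slot belongs to subsequence B; its 5th term is 64.
Position 15 → subsequence C, term 5 = -31.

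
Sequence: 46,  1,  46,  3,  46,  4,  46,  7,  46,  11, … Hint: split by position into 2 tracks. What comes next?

The terms cycle through 2 interleaved subsequences.
Track A = 46, 46, 46, 46, 46: always 46.
Track B = 1, 3, 4, 7, 11: each term equals the sum of the previous two.
Position 11 → track A, term 6 = 46.

46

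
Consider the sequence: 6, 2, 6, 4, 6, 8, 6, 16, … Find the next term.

Split by position mod 2 into 2 tracks.
Stream A: 6, 6, 6, 6 — constant 6.
Stream B: 2, 4, 8, 16 — powers of 2.
The 9th slot belongs to stream A; its 5th term is 6.

6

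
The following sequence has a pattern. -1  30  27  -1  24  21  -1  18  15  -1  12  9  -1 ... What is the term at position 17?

Positions follow the repeating pattern ABB; grouping by letter gives 2 tracks.
Track A: -1, -1, -1, -1, -1 (constant -1).
Track B: 30, 27, 24, 21, 18, 15, 12, 9 (linear: a_n = 33 − 3·n).
Position 17 → track B, term 11 = 0.

0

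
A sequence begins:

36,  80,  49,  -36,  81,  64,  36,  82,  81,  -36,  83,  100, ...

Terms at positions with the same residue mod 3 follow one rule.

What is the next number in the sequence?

36

Taking every 3rd term gives 3 separate tracks.
Track A = 36, -36, 36, -36: the oscillation 36·(−1)^(n+1).
Track B = 80, 81, 82, 83: arithmetic, step +1.
Track C = 49, 64, 81, 100: perfect squares starting at 7².
Term 13 comes from track A (its 5th entry): 36.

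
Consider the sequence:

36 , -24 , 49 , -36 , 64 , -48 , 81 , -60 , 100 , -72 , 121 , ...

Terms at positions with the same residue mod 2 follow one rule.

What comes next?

-84

Split by position mod 2 into 2 tracks.
Stream A: 36, 49, 64, 81, 100, 121 — perfect squares starting at 6².
Stream B: -24, -36, -48, -60, -72 — arithmetic, step −12.
The 12th slot belongs to stream B; its 6th term is -84.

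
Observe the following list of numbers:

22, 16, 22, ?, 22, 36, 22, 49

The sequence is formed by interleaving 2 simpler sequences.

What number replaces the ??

The terms cycle through 2 interleaved subsequences.
Subsequence A = 22, 22, 22, 22: the constant sequence 22.
Subsequence B = 16, ?, 36, 49: the squares 4², 5², 6², ….
So the missing entry in subsequence B is 25.

25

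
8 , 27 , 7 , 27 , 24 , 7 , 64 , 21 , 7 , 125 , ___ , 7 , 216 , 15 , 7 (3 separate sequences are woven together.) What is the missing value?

Taking every 3rd term gives 3 separate tracks.
Track A: 8, 27, 64, 125, 216 — the cubes 2³, 3³, 4³, ….
Track B: 27, 24, 21, ?, 15 — arithmetic with common difference −3.
Track C: 7, 7, 7, 7, 7 — constant 7.
Track B's pattern makes the blank 18.

18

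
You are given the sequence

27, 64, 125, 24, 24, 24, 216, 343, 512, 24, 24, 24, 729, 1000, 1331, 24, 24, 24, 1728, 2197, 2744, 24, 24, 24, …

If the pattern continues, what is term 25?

Positions follow the repeating pattern AAABBB; grouping by letter gives 2 tracks.
Subsequence A: 27, 64, 125, 216, 343, 512, 729, 1000, 1331, 1728, 2197, 2744. Consecutive cubes n³ from n = 3.
Subsequence B: 24, 24, 24, 24, 24, 24, 24, 24, 24, 24, 24, 24. Constant 24.
Position 25 → subsequence A, term 13 = 3375.

3375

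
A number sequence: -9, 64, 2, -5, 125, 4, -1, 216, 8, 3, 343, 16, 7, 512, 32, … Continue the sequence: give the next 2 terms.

The terms cycle through 3 interleaved subsequences.
Subsequence A: -9, -5, -1, 3, 7 (adding 4 each time).
Subsequence B: 64, 125, 216, 343, 512 (the cubes 4³, 5³, 6³, …).
Subsequence C: 2, 4, 8, 16, 32 (successive powers of 2).
Term 16 comes from subsequence A (its 6th entry): 11.
Position 17 falls in subsequence B as its term 6, giving 729.

11, 729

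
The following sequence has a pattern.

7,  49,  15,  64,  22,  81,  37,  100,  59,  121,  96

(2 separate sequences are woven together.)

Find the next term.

The terms cycle through 2 interleaved subsequences.
Stream A: 7, 15, 22, 37, 59, 96 (each term equals the sum of the previous two).
Stream B: 49, 64, 81, 100, 121 (perfect squares starting at 7²).
Position 12 falls in stream B as its term 6, giving 144.

144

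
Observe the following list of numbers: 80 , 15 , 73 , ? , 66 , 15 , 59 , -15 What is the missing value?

-15

Positions 1, 3, 5, … form one subsequence and positions 2, 4, 6, … form another.
Stream A is 80, 73, 66, 59, which is arithmetic with common difference −7.
Stream B is 15, ?, 15, -15, which is oscillating between 15 and -15.
The gap is stream B's term 2; the rule gives -15.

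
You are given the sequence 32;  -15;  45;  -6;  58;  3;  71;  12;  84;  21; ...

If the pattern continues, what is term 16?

Positions 1, 3, 5, … form one subsequence and positions 2, 4, 6, … form another.
Track A is 32, 45, 58, 71, 84, which is adding 13 each time.
Track B is -15, -6, 3, 12, 21, which is arithmetic, step +9.
Position 16 → track B, term 8 = 48.

48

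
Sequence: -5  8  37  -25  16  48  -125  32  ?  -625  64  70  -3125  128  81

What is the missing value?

59

Taking every 3rd term gives 3 separate tracks.
Subsequence A is -5, -25, -125, -625, -3125, which is geometric with ratio 5.
Subsequence B is 8, 16, 32, 64, 128, which is powers of 2.
Subsequence C is 37, 48, ?, 70, 81, which is arithmetic, step +11.
Filling subsequence C at index 3 by its rule yields 59.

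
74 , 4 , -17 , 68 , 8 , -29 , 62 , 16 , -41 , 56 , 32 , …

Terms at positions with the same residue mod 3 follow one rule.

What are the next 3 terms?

The terms cycle through 3 interleaved subsequences.
Subsequence A: 74, 68, 62, 56 (linear: a_n = 80 − 6·n).
Subsequence B: 4, 8, 16, 32 (geometric, ×2 each step).
Subsequence C: -17, -29, -41 (arithmetic, step −12).
Position 12 → subsequence C, term 4 = -53.
Position 13 falls in subsequence A as its term 5, giving 50.
Term 14 comes from subsequence B (its 5th entry): 64.

-53, 50, 64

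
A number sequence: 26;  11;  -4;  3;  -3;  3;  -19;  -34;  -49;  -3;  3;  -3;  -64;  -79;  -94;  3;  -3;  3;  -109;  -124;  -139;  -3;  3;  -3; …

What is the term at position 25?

The slot pattern repeats as AAABBB (period 6), so there are 2 interleaved tracks.
Track A = 26, 11, -4, -19, -34, -49, -64, -79, -94, -109, -124, -139: subtracting 15 each time.
Track B = 3, -3, 3, -3, 3, -3, 3, -3, 3, -3, 3, -3: oscillating between 3 and -3.
The 25th slot belongs to track A; its 13th term is -154.

-154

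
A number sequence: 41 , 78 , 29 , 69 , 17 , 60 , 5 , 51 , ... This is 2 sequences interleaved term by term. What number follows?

-7

Split by position mod 2 into 2 tracks.
Track A = 41, 29, 17, 5: arithmetic, step −12.
Track B = 78, 69, 60, 51: arithmetic with common difference −9.
Position 9 → track A, term 5 = -7.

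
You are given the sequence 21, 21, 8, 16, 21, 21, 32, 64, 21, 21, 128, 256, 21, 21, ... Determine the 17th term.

The slot pattern repeats as AABB (period 4), so there are 2 interleaved tracks.
Stream A: 21, 21, 21, 21, 21, 21, 21, 21 (constant 21).
Stream B: 8, 16, 32, 64, 128, 256 (powers of 2).
Position 17 falls in stream A as its term 9, giving 21.

21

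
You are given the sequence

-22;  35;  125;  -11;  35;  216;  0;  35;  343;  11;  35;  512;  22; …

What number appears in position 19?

44

Read the sequence 3 terms at a time; column i is its own pattern.
Subsequence A: -22, -11, 0, 11, 22. Adding 11 each time.
Subsequence B: 35, 35, 35, 35. Always 35.
Subsequence C: 125, 216, 343, 512. The cubes 5³, 6³, 7³, ….
Position 19 falls in subsequence A as its term 7, giving 44.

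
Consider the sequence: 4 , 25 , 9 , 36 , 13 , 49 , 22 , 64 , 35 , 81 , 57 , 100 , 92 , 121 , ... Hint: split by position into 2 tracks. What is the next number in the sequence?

149

Positions 1, 3, 5, … form one subsequence and positions 2, 4, 6, … form another.
Track A: 4, 9, 13, 22, 35, 57, 92. Each term equals the sum of the previous two.
Track B: 25, 36, 49, 64, 81, 100, 121. Perfect squares starting at 5².
Position 15 falls in track A as its term 8, giving 149.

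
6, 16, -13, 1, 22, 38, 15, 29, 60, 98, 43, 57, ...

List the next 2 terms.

Positions follow the repeating pattern AABB; grouping by letter gives 2 tracks.
Track A: 6, 16, 22, 38, 60, 98 (each term equals the sum of the previous two).
Track B: -13, 1, 15, 29, 43, 57 (adding 14 each time).
The 13th slot belongs to track A; its 7th term is 158.
Position 14 falls in track A as its term 8, giving 256.

158, 256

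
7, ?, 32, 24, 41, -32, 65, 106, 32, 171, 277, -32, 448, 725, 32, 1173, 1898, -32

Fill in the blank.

17

Positions follow the repeating pattern AAB; grouping by letter gives 2 tracks.
Stream A: 7, ?, 24, 41, 65, 106, 171, 277, 448, 725, 1173, 1898 — a Fibonacci-like recurrence a_n = a_{n-1} + a_{n-2}.
Stream B: 32, -32, 32, -32, 32, -32 — alternating ±32.
The gap is stream A's term 2; the rule gives 17.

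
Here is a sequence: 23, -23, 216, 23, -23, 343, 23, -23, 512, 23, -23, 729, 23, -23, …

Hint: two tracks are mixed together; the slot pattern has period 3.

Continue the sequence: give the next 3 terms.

Positions follow the repeating pattern AAB; grouping by letter gives 2 tracks.
Subsequence A: 23, -23, 23, -23, 23, -23, 23, -23, 23, -23. Oscillating between 23 and -23.
Subsequence B: 216, 343, 512, 729. The cubes 6³, 7³, 8³, ….
The 15th slot belongs to subsequence B; its 5th term is 1000.
Position 16 → subsequence A, term 11 = 23.
Term 17 comes from subsequence A (its 12th entry): -23.

1000, 23, -23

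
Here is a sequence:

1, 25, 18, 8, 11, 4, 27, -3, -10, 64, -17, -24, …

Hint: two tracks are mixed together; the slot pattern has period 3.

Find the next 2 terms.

Positions follow the repeating pattern ABB; grouping by letter gives 2 tracks.
Stream A = 1, 8, 27, 64: the cubes 1³, 2³, 3³, ….
Stream B = 25, 18, 11, 4, -3, -10, -17, -24: arithmetic, step −7.
Position 13 falls in stream A as its term 5, giving 125.
Position 14 → stream B, term 9 = -31.

125, -31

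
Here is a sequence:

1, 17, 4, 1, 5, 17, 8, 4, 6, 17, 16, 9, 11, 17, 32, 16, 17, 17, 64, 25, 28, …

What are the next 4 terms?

The terms cycle through 4 interleaved subsequences.
Subsequence A = 1, 5, 6, 11, 17, 28: each term equals the sum of the previous two.
Subsequence B = 17, 17, 17, 17, 17: the constant sequence 17.
Subsequence C = 4, 8, 16, 32, 64: successive powers of 2.
Subsequence D = 1, 4, 9, 16, 25: the squares 1², 2², 3², ….
Position 22 → subsequence B, term 6 = 17.
Term 23 comes from subsequence C (its 6th entry): 128.
Term 24 comes from subsequence D (its 6th entry): 36.
Position 25 falls in subsequence A as its term 7, giving 45.

17, 128, 36, 45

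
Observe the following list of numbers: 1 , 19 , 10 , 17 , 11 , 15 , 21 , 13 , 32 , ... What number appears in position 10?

Odd-indexed and even-indexed terms follow separate rules.
Stream A = 1, 10, 11, 21, 32: each term equals the sum of the previous two.
Stream B = 19, 17, 15, 13: subtracting 2 each time.
The 10th slot belongs to stream B; its 5th term is 11.

11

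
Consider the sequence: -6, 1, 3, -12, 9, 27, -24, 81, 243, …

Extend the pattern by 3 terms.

Reading positions in blocks of 3 reveals the pattern ABB — 2 tracks woven together.
Subsequence A: -6, -12, -24 — a geometric progression (common ratio 2).
Subsequence B: 1, 3, 9, 27, 81, 243 — successive powers of 3.
Position 10 → subsequence A, term 4 = -48.
Position 11 → subsequence B, term 7 = 729.
Position 12 → subsequence B, term 8 = 2187.

-48, 729, 2187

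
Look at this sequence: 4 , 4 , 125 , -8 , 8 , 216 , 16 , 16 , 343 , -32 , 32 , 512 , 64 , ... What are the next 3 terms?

64, 729, -128

The terms cycle through 3 interleaved subsequences.
Track A is 4, -8, 16, -32, 64, which is geometric with ratio -2.
Track B is 4, 8, 16, 32, which is powers 2^2, 2^3, 2^4, ….
Track C is 125, 216, 343, 512, which is consecutive cubes n³ from n = 5.
Term 14 comes from track B (its 5th entry): 64.
Term 15 comes from track C (its 5th entry): 729.
Position 16 falls in track A as its term 6, giving -128.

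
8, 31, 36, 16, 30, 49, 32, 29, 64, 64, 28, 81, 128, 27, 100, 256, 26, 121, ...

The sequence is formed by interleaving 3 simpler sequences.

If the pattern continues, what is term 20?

Read the sequence 3 terms at a time; column i is its own pattern.
Stream A: 8, 16, 32, 64, 128, 256 (successive powers of 2).
Stream B: 31, 30, 29, 28, 27, 26 (arithmetic with common difference −1).
Stream C: 36, 49, 64, 81, 100, 121 (the squares 6², 7², 8², …).
Term 20 comes from stream B (its 7th entry): 25.

25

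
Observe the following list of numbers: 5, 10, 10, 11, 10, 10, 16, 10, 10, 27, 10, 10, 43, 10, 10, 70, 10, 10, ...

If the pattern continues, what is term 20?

10

Reading positions in blocks of 3 reveals the pattern ABB — 2 tracks woven together.
Stream A: 5, 11, 16, 27, 43, 70. A Fibonacci-like recurrence a_n = a_{n-1} + a_{n-2}.
Stream B: 10, 10, 10, 10, 10, 10, 10, 10, 10, 10, 10, 10. The constant sequence 10.
The 20th slot belongs to stream B; its 13th term is 10.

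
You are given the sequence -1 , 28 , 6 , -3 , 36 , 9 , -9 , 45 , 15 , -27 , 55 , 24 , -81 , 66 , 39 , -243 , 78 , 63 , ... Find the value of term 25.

-6561

Taking every 3rd term gives 3 separate tracks.
Track A: -1, -3, -9, -27, -81, -243 (geometric with ratio 3).
Track B: 28, 36, 45, 55, 66, 78 (triangular numbers starting at T_7).
Track C: 6, 9, 15, 24, 39, 63 (Fibonacci-style (each term is the sum of the two before it)).
Position 25 falls in track A as its term 9, giving -6561.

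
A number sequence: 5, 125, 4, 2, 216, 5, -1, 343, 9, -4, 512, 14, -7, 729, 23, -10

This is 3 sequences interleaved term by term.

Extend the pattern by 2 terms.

1000, 37

Split by position mod 3: positions 1, 4, 7, … form one track, and each other residue class forms its own.
Track A: 5, 2, -1, -4, -7, -10 — arithmetic, step −3.
Track B: 125, 216, 343, 512, 729 — perfect cubes starting at 5³.
Track C: 4, 5, 9, 14, 23 — a Fibonacci-like recurrence a_n = a_{n-1} + a_{n-2}.
Position 17 falls in track B as its term 6, giving 1000.
The 18th slot belongs to track C; its 6th term is 37.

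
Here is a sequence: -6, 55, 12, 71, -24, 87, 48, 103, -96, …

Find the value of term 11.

The terms cycle through 2 interleaved subsequences.
Subsequence A is -6, 12, -24, 48, -96, which is a geometric progression (common ratio -2).
Subsequence B is 55, 71, 87, 103, which is arithmetic with common difference +16.
Term 11 comes from subsequence A (its 6th entry): 192.

192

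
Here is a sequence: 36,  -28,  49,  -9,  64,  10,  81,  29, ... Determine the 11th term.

121

Positions 1, 3, 5, … form one subsequence and positions 2, 4, 6, … form another.
Subsequence A: 36, 49, 64, 81. Consecutive squares n² from n = 6.
Subsequence B: -28, -9, 10, 29. Arithmetic, step +19.
Position 11 falls in subsequence A as its term 6, giving 121.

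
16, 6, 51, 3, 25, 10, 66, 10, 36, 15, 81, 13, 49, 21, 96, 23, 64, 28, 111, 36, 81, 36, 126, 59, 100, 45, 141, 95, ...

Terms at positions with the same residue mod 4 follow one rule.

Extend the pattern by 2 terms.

121, 55

The terms cycle through 4 interleaved subsequences.
Subsequence A: 16, 25, 36, 49, 64, 81, 100 — perfect squares starting at 4².
Subsequence B: 6, 10, 15, 21, 28, 36, 45 — the triangular numbers T_3, T_4, ….
Subsequence C: 51, 66, 81, 96, 111, 126, 141 — linear: a_n = 36 + 15·n.
Subsequence D: 3, 10, 13, 23, 36, 59, 95 — each term equals the sum of the previous two.
Term 29 comes from subsequence A (its 8th entry): 121.
Position 30 → subsequence B, term 8 = 55.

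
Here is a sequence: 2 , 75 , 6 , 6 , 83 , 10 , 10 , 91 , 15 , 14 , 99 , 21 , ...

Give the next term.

18

Read the sequence 3 terms at a time; column i is its own pattern.
Stream A: 2, 6, 10, 14 — arithmetic with common difference +4.
Stream B: 75, 83, 91, 99 — adding 8 each time.
Stream C: 6, 10, 15, 21 — triangular numbers starting at T_3.
Position 13 falls in stream A as its term 5, giving 18.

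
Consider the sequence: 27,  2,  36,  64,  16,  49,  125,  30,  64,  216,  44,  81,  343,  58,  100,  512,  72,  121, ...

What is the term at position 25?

1331

Split by position mod 3: positions 1, 4, 7, … form one track, and each other residue class forms its own.
Track A = 27, 64, 125, 216, 343, 512: perfect cubes starting at 3³.
Track B = 2, 16, 30, 44, 58, 72: arithmetic, step +14.
Track C = 36, 49, 64, 81, 100, 121: the squares 6², 7², 8², ….
Position 25 → track A, term 9 = 1331.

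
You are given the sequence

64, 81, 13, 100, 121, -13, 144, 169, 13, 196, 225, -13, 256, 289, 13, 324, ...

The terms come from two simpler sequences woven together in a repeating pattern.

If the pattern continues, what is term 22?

484

Reading positions in blocks of 3 reveals the pattern AAB — 2 tracks woven together.
Subsequence A = 64, 81, 100, 121, 144, 169, 196, 225, 256, 289, 324: perfect squares starting at 8².
Subsequence B = 13, -13, 13, -13, 13: oscillating between 13 and -13.
Term 22 comes from subsequence A (its 15th entry): 484.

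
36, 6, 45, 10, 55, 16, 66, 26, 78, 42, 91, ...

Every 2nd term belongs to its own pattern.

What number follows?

68

The terms cycle through 2 interleaved subsequences.
Stream A: 36, 45, 55, 66, 78, 91 (triangular numbers n(n+1)/2 for n = 8, 9, …).
Stream B: 6, 10, 16, 26, 42 (each term equals the sum of the previous two).
Position 12 falls in stream B as its term 6, giving 68.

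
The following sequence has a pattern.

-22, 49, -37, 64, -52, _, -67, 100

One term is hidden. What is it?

Odd-indexed and even-indexed terms follow separate rules.
Track A is -22, -37, -52, -67, which is arithmetic, step −15.
Track B is 49, 64, ?, 100, which is the squares 7², 8², 9², ….
Track B's pattern makes the blank 81.

81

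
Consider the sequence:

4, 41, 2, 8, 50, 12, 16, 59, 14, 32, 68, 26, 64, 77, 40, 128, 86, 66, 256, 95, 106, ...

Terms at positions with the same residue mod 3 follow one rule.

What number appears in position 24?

The terms cycle through 3 interleaved subsequences.
Subsequence A: 4, 8, 16, 32, 64, 128, 256. Powers 2^2, 2^3, 2^4, ….
Subsequence B: 41, 50, 59, 68, 77, 86, 95. Adding 9 each time.
Subsequence C: 2, 12, 14, 26, 40, 66, 106. Fibonacci-style (each term is the sum of the two before it).
The 24th slot belongs to subsequence C; its 8th term is 172.

172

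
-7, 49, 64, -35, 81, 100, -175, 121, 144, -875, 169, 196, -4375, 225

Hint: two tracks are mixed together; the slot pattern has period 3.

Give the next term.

256

The slot pattern repeats as ABB (period 3), so there are 2 interleaved tracks.
Stream A: -7, -35, -175, -875, -4375 (geometric with ratio 5).
Stream B: 49, 64, 81, 100, 121, 144, 169, 196, 225 (the squares 7², 8², 9², …).
Position 15 → stream B, term 10 = 256.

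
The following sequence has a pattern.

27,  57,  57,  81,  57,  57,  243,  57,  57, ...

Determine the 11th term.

57

Reading positions in blocks of 3 reveals the pattern ABB — 2 tracks woven together.
Track A = 27, 81, 243: powers of 3.
Track B = 57, 57, 57, 57, 57, 57: the constant sequence 57.
Position 11 falls in track B as its term 7, giving 57.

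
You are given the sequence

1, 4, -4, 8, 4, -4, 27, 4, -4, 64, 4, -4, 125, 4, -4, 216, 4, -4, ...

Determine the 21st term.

The slot pattern repeats as ABB (period 3), so there are 2 interleaved tracks.
Track A: 1, 8, 27, 64, 125, 216. The cubes 1³, 2³, 3³, ….
Track B: 4, -4, 4, -4, 4, -4, 4, -4, 4, -4, 4, -4. The oscillation 4·(−1)^(n+1).
Position 21 → track B, term 14 = -4.

-4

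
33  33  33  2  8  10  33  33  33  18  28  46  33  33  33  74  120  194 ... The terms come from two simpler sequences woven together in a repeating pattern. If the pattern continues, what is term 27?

The slot pattern repeats as AAABBB (period 6), so there are 2 interleaved tracks.
Stream A: 33, 33, 33, 33, 33, 33, 33, 33, 33 — always 33.
Stream B: 2, 8, 10, 18, 28, 46, 74, 120, 194 — each term equals the sum of the previous two.
Term 27 comes from stream A (its 15th entry): 33.

33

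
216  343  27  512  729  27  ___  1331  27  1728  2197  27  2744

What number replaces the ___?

1000

Reading positions in blocks of 3 reveals the pattern AAB — 2 tracks woven together.
Track A is 216, 343, 512, 729, ?, 1331, 1728, 2197, 2744, which is consecutive cubes n³ from n = 6.
Track B is 27, 27, 27, 27, which is constant 27.
Track A's pattern makes the blank 1000.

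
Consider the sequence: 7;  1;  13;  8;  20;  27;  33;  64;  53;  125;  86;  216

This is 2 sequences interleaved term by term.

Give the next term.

139

Taking every 2nd term gives 2 separate tracks.
Subsequence A = 7, 13, 20, 33, 53, 86: each term equals the sum of the previous two.
Subsequence B = 1, 8, 27, 64, 125, 216: perfect cubes starting at 1³.
Position 13 falls in subsequence A as its term 7, giving 139.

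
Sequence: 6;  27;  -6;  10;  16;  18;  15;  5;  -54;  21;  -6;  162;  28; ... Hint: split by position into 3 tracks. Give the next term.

The terms cycle through 3 interleaved subsequences.
Subsequence A is 6, 10, 15, 21, 28, which is the triangular numbers T_3, T_4, ….
Subsequence B is 27, 16, 5, -6, which is arithmetic with common difference −11.
Subsequence C is -6, 18, -54, 162, which is multiplying by -3 each time.
Position 14 falls in subsequence B as its term 5, giving -17.

-17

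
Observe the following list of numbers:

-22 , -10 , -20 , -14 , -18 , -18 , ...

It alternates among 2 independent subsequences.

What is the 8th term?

The terms cycle through 2 interleaved subsequences.
Stream A = -22, -20, -18: linear: a_n = -24 + 2·n.
Stream B = -10, -14, -18: linear: a_n = -6 − 4·n.
Term 8 comes from stream B (its 4th entry): -22.

-22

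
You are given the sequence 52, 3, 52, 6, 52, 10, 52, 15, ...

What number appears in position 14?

The terms cycle through 2 interleaved subsequences.
Track A: 52, 52, 52, 52. The constant sequence 52.
Track B: 3, 6, 10, 15. Triangular numbers n(n+1)/2 for n = 2, 3, ….
The 14th slot belongs to track B; its 7th term is 36.

36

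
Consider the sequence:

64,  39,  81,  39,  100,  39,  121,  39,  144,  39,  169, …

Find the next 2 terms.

The terms cycle through 2 interleaved subsequences.
Subsequence A is 64, 81, 100, 121, 144, 169, which is the squares 8², 9², 10², ….
Subsequence B is 39, 39, 39, 39, 39, which is the constant sequence 39.
Term 12 comes from subsequence B (its 6th entry): 39.
Position 13 falls in subsequence A as its term 7, giving 196.

39, 196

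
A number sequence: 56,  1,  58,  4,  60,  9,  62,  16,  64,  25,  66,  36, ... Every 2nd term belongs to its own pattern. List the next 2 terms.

Odd-indexed and even-indexed terms follow separate rules.
Stream A: 56, 58, 60, 62, 64, 66. Arithmetic with common difference +2.
Stream B: 1, 4, 9, 16, 25, 36. The squares 1², 2², 3², ….
The 13th slot belongs to stream A; its 7th term is 68.
Position 14 falls in stream B as its term 7, giving 49.

68, 49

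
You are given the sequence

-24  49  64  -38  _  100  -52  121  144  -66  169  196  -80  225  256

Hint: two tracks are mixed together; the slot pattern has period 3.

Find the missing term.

81

Reading positions in blocks of 3 reveals the pattern ABB — 2 tracks woven together.
Subsequence A: -24, -38, -52, -66, -80 — arithmetic with common difference −14.
Subsequence B: 49, 64, ?, 100, 121, 144, 169, 196, 225, 256 — perfect squares starting at 7².
Subsequence B's pattern makes the blank 81.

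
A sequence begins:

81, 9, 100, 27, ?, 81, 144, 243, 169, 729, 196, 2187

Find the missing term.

The terms cycle through 2 interleaved subsequences.
Subsequence A is 81, 100, ?, 144, 169, 196, which is the squares 9², 10², 11², ….
Subsequence B is 9, 27, 81, 243, 729, 2187, which is successive powers of 3.
So the missing entry in subsequence A is 121.

121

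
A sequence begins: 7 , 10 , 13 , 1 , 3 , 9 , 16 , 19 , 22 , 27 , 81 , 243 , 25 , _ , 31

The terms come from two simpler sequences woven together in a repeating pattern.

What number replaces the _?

Reading positions in blocks of 6 reveals the pattern AAABBB — 2 tracks woven together.
Track A = 7, 10, 13, 16, 19, 22, 25, ?, 31: linear: a_n = 4 + 3·n.
Track B = 1, 3, 9, 27, 81, 243: powers 3^0, 3^1, 3^2, ….
Track A's pattern makes the blank 28.

28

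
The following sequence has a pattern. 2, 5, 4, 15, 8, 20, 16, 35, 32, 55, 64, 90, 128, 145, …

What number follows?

Split by position mod 2 into 2 tracks.
Track A: 2, 4, 8, 16, 32, 64, 128 — powers of 2.
Track B: 5, 15, 20, 35, 55, 90, 145 — Fibonacci-style (each term is the sum of the two before it).
Position 15 falls in track A as its term 8, giving 256.

256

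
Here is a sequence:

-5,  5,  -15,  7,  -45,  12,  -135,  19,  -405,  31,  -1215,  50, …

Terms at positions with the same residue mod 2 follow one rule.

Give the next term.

-3645

Split by position mod 2 into 2 tracks.
Track A is -5, -15, -45, -135, -405, -1215, which is geometric, ×3 each step.
Track B is 5, 7, 12, 19, 31, 50, which is a Fibonacci-like recurrence a_n = a_{n-1} + a_{n-2}.
Position 13 → track A, term 7 = -3645.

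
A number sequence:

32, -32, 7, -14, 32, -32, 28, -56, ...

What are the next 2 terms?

Positions follow the repeating pattern AABB; grouping by letter gives 2 tracks.
Stream A: 32, -32, 32, -32. Alternating ±32.
Stream B: 7, -14, 28, -56. Multiplying by -2 each time.
Term 9 comes from stream A (its 5th entry): 32.
Term 10 comes from stream A (its 6th entry): -32.

32, -32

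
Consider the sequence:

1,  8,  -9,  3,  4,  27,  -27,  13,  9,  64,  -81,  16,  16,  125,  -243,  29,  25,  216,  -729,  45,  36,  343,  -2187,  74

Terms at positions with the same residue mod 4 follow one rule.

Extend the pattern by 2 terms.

49, 512

The terms cycle through 4 interleaved subsequences.
Track A: 1, 4, 9, 16, 25, 36. Perfect squares starting at 1².
Track B: 8, 27, 64, 125, 216, 343. Perfect cubes starting at 2³.
Track C: -9, -27, -81, -243, -729, -2187. Multiplying by 3 each time.
Track D: 3, 13, 16, 29, 45, 74. A Fibonacci-like recurrence a_n = a_{n-1} + a_{n-2}.
Term 25 comes from track A (its 7th entry): 49.
Position 26 → track B, term 7 = 512.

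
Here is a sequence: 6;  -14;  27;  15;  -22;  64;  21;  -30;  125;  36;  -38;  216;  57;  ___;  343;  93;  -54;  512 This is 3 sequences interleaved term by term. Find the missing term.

-46

Read the sequence 3 terms at a time; column i is its own pattern.
Track A: 6, 15, 21, 36, 57, 93. Fibonacci-style (each term is the sum of the two before it).
Track B: -14, -22, -30, -38, ?, -54. Arithmetic, step −8.
Track C: 27, 64, 125, 216, 343, 512. Consecutive cubes n³ from n = 3.
The gap is track B's term 5; the rule gives -46.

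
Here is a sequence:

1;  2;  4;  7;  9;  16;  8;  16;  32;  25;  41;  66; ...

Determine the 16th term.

107

Positions follow the repeating pattern AAABBB; grouping by letter gives 2 tracks.
Stream A is 1, 2, 4, 8, 16, 32, which is powers of 2.
Stream B is 7, 9, 16, 25, 41, 66, which is each term equals the sum of the previous two.
Term 16 comes from stream B (its 7th entry): 107.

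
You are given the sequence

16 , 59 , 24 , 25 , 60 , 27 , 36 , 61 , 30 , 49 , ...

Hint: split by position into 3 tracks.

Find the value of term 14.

63

Taking every 3rd term gives 3 separate tracks.
Track A: 16, 25, 36, 49 (the squares 4², 5², 6², …).
Track B: 59, 60, 61 (arithmetic with common difference +1).
Track C: 24, 27, 30 (arithmetic with common difference +3).
The 14th slot belongs to track B; its 5th term is 63.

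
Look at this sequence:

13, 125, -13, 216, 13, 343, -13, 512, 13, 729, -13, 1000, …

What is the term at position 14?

Odd-indexed and even-indexed terms follow separate rules.
Track A: 13, -13, 13, -13, 13, -13 — oscillating between 13 and -13.
Track B: 125, 216, 343, 512, 729, 1000 — the cubes 5³, 6³, 7³, ….
The 14th slot belongs to track B; its 7th term is 1331.

1331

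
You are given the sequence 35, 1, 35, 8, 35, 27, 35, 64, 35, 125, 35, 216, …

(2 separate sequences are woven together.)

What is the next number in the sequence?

Odd-indexed and even-indexed terms follow separate rules.
Stream A is 35, 35, 35, 35, 35, 35, which is the constant sequence 35.
Stream B is 1, 8, 27, 64, 125, 216, which is perfect cubes starting at 1³.
Position 13 → stream A, term 7 = 35.

35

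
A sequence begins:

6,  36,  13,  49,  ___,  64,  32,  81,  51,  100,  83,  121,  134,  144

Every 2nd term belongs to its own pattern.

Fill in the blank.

Taking every 2nd term gives 2 separate tracks.
Track A: 6, 13, ?, 32, 51, 83, 134 (a Fibonacci-like recurrence a_n = a_{n-1} + a_{n-2}).
Track B: 36, 49, 64, 81, 100, 121, 144 (consecutive squares n² from n = 6).
So the missing entry in track A is 19.

19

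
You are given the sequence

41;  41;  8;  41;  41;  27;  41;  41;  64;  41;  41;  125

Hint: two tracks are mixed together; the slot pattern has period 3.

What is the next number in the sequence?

41

Reading positions in blocks of 3 reveals the pattern AAB — 2 tracks woven together.
Track A: 41, 41, 41, 41, 41, 41, 41, 41 — the constant sequence 41.
Track B: 8, 27, 64, 125 — consecutive cubes n³ from n = 2.
The 13th slot belongs to track A; its 9th term is 41.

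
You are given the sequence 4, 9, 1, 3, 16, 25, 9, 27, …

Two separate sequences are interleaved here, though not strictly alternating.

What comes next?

36

The slot pattern repeats as AABB (period 4), so there are 2 interleaved tracks.
Track A = 4, 9, 16, 25: perfect squares starting at 2².
Track B = 1, 3, 9, 27: successive powers of 3.
Position 9 → track A, term 5 = 36.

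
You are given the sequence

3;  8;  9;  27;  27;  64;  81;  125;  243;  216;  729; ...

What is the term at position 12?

343

Split by position mod 2 into 2 tracks.
Track A = 3, 9, 27, 81, 243, 729: successive powers of 3.
Track B = 8, 27, 64, 125, 216: consecutive cubes n³ from n = 2.
Position 12 falls in track B as its term 6, giving 343.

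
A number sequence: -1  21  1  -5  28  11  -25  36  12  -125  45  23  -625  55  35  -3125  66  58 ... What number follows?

Split by position mod 3 into 3 tracks.
Track A: -1, -5, -25, -125, -625, -3125 (geometric with ratio 5).
Track B: 21, 28, 36, 45, 55, 66 (triangular numbers n(n+1)/2 for n = 6, 7, …).
Track C: 1, 11, 12, 23, 35, 58 (each term equals the sum of the previous two).
The 19th slot belongs to track A; its 7th term is -15625.

-15625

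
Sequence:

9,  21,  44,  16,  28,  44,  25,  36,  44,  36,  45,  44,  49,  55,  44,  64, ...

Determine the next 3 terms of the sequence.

Split by position mod 3: positions 1, 4, 7, … form one track, and each other residue class forms its own.
Track A: 9, 16, 25, 36, 49, 64 (perfect squares starting at 3²).
Track B: 21, 28, 36, 45, 55 (triangular numbers n(n+1)/2 for n = 6, 7, …).
Track C: 44, 44, 44, 44, 44 (constant 44).
Position 17 falls in track B as its term 6, giving 66.
Position 18 → track C, term 6 = 44.
Position 19 → track A, term 7 = 81.

66, 44, 81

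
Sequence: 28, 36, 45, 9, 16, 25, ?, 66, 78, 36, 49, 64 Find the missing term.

The slot pattern repeats as AAABBB (period 6), so there are 2 interleaved tracks.
Subsequence A = 28, 36, 45, ?, 66, 78: triangular numbers n(n+1)/2 for n = 7, 8, ….
Subsequence B = 9, 16, 25, 36, 49, 64: the squares 3², 4², 5², ….
Subsequence A's pattern makes the blank 55.

55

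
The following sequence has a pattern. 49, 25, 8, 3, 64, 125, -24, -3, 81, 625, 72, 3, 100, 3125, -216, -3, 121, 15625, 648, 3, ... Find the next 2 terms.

Split by position mod 4: positions 1, 5, 9, … form one track, and each other residue class forms its own.
Stream A is 49, 64, 81, 100, 121, which is perfect squares starting at 7².
Stream B is 25, 125, 625, 3125, 15625, which is powers of 5.
Stream C is 8, -24, 72, -216, 648, which is multiplying by -3 each time.
Stream D is 3, -3, 3, -3, 3, which is oscillating between 3 and -3.
Position 21 falls in stream A as its term 6, giving 144.
Term 22 comes from stream B (its 6th entry): 78125.

144, 78125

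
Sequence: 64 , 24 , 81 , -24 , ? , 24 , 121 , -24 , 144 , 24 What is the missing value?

100

Odd-indexed and even-indexed terms follow separate rules.
Track A: 64, 81, ?, 121, 144. Consecutive squares n² from n = 8.
Track B: 24, -24, 24, -24, 24. Oscillating between 24 and -24.
Track A's pattern makes the blank 100.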